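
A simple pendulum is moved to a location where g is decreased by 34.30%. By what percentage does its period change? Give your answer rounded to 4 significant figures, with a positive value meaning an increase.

T ∝ 1/√g, so T'/T = 1/√(0.65700) = 1.2337.
Percentage change in T = (1.2337 − 1) × 100% = 23.37%.

23.37%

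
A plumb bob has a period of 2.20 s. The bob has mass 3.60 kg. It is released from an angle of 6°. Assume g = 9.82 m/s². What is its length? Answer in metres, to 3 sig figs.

From T = 2π√(L/g), L = gT²/(4π²) = 9.82 × 2.200²/(4π²) = 1.20 m.

1.20 m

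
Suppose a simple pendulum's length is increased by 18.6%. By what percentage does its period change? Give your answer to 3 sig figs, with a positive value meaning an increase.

8.90%

T ∝ √L, so T'/T = √(1.186) = 1.089.
Percentage change in T = (1.089 − 1) × 100% = 8.90%.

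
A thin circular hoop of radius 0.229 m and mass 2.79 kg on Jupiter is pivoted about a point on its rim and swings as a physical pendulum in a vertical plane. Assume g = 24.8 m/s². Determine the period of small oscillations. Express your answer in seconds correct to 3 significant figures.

I_cm = mr² = 0.1463 kg·m². The pivot is at distance d = 0.229 m from the centre of mass.
By the parallel-axis theorem, I = I_cm + md² = 0.1463 + 0.1463 = 0.2926 kg·m².
T = 2π√(I/(mgd)) = 2π√(0.2926/(2.79 × 24.8 × 0.229)) = 0.854 s.

0.854 s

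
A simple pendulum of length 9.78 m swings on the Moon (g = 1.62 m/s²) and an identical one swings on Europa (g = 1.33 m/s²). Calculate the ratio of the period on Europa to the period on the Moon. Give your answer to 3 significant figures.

T ∝ 1/√g, so T₂/T₁ = √(g₁/g₂) = √(1.62/1.33) = 1.10.

1.10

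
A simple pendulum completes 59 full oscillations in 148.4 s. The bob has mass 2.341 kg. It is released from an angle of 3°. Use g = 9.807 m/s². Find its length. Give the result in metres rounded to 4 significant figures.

T = 148.4/59 = 2.5153 s.
From T = 2π√(L/g), L = gT²/(4π²) = 9.807 × 2.5153²/(4π²) = 1.572 m.

1.572 m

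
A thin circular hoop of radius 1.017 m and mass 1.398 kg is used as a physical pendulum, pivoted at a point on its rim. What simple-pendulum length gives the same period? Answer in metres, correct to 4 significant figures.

The equivalent simple-pendulum length is L_eq = I/(md), where I is about the pivot and d = 1.0170 m.
I_cm = mR² = 1.4459 kg·m², so I = I_cm + md² = 1.4459 + 1.4459 = 2.8919 kg·m².
L_eq = 2.8919/(1.398 × 1.0170) = 2.034 m.

2.034 m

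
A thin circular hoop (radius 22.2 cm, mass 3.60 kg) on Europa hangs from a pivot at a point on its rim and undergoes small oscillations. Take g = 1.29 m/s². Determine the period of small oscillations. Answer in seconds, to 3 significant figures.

3.69 s

I_cm = mr² = 0.1774 kg·m². The pivot is at distance d = 0.222 m from the centre of mass.
By the parallel-axis theorem, I = I_cm + md² = 0.1774 + 0.1774 = 0.3548 kg·m².
T = 2π√(I/(mgd)) = 2π√(0.3548/(3.60 × 1.29 × 0.222)) = 3.69 s.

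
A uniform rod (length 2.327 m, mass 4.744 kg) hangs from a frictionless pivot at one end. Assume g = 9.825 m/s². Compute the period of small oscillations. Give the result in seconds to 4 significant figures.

For a physical pendulum T = 2π√(I/(mgd)), with d = 1.1635 m from pivot to centre of mass.
I_cm = mL²/12 = 4.744 × 2.327²/12 = 2.1407 kg·m²; I = I_cm + md² = 2.1407 + 4.744 × 1.1635² = 8.5628 kg·m².
T = 2π√(8.5628/(4.744 × 9.825 × 1.1635)) = 2.497 s.

2.497 s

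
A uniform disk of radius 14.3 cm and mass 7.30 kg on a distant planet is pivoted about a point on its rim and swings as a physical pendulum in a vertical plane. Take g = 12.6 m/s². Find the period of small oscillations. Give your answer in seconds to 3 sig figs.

I_cm = ½mr² = 0.07464 kg·m². The pivot is at distance d = 0.143 m from the centre of mass.
By the parallel-axis theorem, I = I_cm + md² = 0.07464 + 0.1493 = 0.2239 kg·m².
T = 2π√(I/(mgd)) = 2π√(0.2239/(7.30 × 12.6 × 0.143)) = 0.820 s.

0.820 s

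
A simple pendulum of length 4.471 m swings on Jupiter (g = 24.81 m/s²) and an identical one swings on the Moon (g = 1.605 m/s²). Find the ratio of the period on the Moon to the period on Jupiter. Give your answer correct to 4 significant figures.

3.932

T ∝ 1/√g, so T₂/T₁ = √(g₁/g₂) = √(24.81/1.605) = 3.932.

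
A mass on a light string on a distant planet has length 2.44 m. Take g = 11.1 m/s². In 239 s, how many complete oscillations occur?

T = 2π√(L/g) = 2π√(2.44/11.1) = 2.946 s.
Number of complete oscillations = ⌊239/2.946⌋ = ⌊81.13⌋ = 81.

81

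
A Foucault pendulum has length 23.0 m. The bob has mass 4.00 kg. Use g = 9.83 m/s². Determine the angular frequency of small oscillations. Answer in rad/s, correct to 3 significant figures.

ω = √(g/L) = √(9.83/23.0) = 0.654 rad/s.

0.654 rad/s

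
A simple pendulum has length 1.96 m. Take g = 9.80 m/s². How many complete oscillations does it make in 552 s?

196

T = 2π√(L/g) = 2π√(1.96/9.80) = 2.810 s.
Number of complete oscillations = ⌊552/2.810⌋ = ⌊196.4⌋ = 196.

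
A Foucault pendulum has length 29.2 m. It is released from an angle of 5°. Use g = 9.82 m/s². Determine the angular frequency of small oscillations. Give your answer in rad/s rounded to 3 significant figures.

ω = √(g/L) = √(9.82/29.2) = 0.580 rad/s.

0.580 rad/s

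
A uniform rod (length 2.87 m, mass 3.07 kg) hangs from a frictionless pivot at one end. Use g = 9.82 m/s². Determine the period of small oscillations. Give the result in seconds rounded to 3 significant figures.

2.77 s

For a physical pendulum T = 2π√(I/(mgd)), with d = 1.435 m from pivot to centre of mass.
I_cm = mL²/12 = 3.07 × 2.87²/12 = 2.107 kg·m²; I = I_cm + md² = 2.107 + 3.07 × 1.435² = 8.429 kg·m².
T = 2π√(8.429/(3.07 × 9.82 × 1.435)) = 2.77 s.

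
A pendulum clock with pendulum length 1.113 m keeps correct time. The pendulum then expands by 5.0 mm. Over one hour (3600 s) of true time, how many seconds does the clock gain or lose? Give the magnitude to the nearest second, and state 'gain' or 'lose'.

lose 8 s

T ∝ √L, so T'/T = √(1.11800/1.113) = 1.00224.
In 3600 s of true time the clock registers 3600/1.00224 = 3591.9 s, so it loses 8 s.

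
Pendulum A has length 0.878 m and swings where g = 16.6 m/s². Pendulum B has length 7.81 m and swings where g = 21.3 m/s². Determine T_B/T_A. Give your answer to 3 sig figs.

T = 2π√(L/g), so T_B/T_A = √((L_B/g_B)/(L_A/g_A)) = √((7.81/21.3)/(0.878/16.6)) = 2.63.

2.63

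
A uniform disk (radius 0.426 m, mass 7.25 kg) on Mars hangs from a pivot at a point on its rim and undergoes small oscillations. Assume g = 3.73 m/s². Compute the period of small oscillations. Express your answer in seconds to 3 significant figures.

I_cm = ½mr² = 0.6579 kg·m². The pivot is at distance d = 0.426 m from the centre of mass.
By the parallel-axis theorem, I = I_cm + md² = 0.6579 + 1.316 = 1.974 kg·m².
T = 2π√(I/(mgd)) = 2π√(1.974/(7.25 × 3.73 × 0.426)) = 2.60 s.

2.60 s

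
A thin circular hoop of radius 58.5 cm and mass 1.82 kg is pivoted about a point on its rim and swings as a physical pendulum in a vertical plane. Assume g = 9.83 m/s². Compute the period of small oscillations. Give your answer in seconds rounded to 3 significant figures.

2.17 s

I_cm = mr² = 0.6228 kg·m². The pivot is at distance d = 0.585 m from the centre of mass.
By the parallel-axis theorem, I = I_cm + md² = 0.6228 + 0.6228 = 1.246 kg·m².
T = 2π√(I/(mgd)) = 2π√(1.246/(1.82 × 9.83 × 0.585)) = 2.17 s.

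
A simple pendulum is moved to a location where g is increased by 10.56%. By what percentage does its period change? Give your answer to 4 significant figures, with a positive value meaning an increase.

-4.896%

T ∝ 1/√g, so T'/T = 1/√(1.1056) = 0.95104.
Percentage change in T = (0.95104 − 1) × 100% = -4.896%.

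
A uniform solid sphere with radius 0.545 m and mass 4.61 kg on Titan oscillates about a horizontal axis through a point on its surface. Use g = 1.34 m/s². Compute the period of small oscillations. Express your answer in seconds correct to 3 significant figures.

I_cm = (2/5)mr² = 0.5477 kg·m². The pivot is at distance d = 0.545 m from the centre of mass.
By the parallel-axis theorem, I = I_cm + md² = 0.5477 + 1.369 = 1.917 kg·m².
T = 2π√(I/(mgd)) = 2π√(1.917/(4.61 × 1.34 × 0.545)) = 4.74 s.

4.74 s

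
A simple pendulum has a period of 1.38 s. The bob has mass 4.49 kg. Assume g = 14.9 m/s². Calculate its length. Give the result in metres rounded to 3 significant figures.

From T = 2π√(L/g), L = gT²/(4π²) = 14.9 × 1.380²/(4π²) = 0.719 m.

0.719 m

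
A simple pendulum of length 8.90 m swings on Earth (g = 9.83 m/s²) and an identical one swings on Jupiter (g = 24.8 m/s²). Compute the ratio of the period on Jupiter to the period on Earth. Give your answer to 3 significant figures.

0.630

T ∝ 1/√g, so T₂/T₁ = √(g₁/g₂) = √(9.83/24.8) = 0.630.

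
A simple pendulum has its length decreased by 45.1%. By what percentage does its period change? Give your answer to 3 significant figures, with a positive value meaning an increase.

T ∝ √L, so T'/T = √(0.5490) = 0.7409.
Percentage change in T = (0.7409 − 1) × 100% = -25.9%.

-25.9%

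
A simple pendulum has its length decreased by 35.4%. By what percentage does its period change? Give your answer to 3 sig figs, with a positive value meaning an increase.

T ∝ √L, so T'/T = √(0.6460) = 0.8037.
Percentage change in T = (0.8037 − 1) × 100% = -19.6%.

-19.6%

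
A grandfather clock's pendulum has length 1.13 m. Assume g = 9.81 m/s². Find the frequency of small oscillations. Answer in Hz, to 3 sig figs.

T = 2π√(L/g) = 2π√(1.13/9.81) = 2.132 s, so f = 1/T = 0.469 Hz.

0.469 Hz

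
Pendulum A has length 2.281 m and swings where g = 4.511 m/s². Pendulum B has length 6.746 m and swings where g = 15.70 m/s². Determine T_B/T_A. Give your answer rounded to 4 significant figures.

0.9218

T = 2π√(L/g), so T_B/T_A = √((L_B/g_B)/(L_A/g_A)) = √((6.746/15.70)/(2.281/4.511)) = 0.9218.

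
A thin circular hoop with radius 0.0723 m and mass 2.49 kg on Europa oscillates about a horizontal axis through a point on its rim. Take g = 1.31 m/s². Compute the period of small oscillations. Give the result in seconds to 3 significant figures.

2.09 s

I_cm = mr² = 0.01302 kg·m². The pivot is at distance d = 0.0723 m from the centre of mass.
By the parallel-axis theorem, I = I_cm + md² = 0.01302 + 0.01302 = 0.02603 kg·m².
T = 2π√(I/(mgd)) = 2π√(0.02603/(2.49 × 1.31 × 0.0723)) = 2.09 s.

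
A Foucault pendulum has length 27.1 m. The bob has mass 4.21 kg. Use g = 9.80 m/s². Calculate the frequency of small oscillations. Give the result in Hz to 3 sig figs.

T = 2π√(L/g) = 2π√(27.1/9.80) = 10.45 s, so f = 1/T = 0.0957 Hz.

0.0957 Hz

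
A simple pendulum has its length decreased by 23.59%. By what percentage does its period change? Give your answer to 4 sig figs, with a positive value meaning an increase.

-12.59%

T ∝ √L, so T'/T = √(0.76410) = 0.87413.
Percentage change in T = (0.87413 − 1) × 100% = -12.59%.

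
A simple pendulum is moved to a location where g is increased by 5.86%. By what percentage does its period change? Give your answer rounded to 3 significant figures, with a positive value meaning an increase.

T ∝ 1/√g, so T'/T = 1/√(1.059) = 0.9719.
Percentage change in T = (0.9719 − 1) × 100% = -2.81%.

-2.81%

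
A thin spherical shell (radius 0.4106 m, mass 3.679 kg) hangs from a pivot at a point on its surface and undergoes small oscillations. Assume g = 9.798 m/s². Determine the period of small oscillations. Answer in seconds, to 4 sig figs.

1.661 s

I_cm = (2/3)mr² = 0.41350 kg·m². The pivot is at distance d = 0.4106 m from the centre of mass.
By the parallel-axis theorem, I = I_cm + md² = 0.41350 + 0.62025 = 1.0338 kg·m².
T = 2π√(I/(mgd)) = 2π√(1.0338/(3.679 × 9.798 × 0.4106)) = 1.661 s.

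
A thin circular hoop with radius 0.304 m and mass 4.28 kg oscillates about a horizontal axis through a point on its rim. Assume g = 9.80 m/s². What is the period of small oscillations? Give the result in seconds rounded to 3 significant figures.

1.57 s

I_cm = mr² = 0.3955 kg·m². The pivot is at distance d = 0.304 m from the centre of mass.
By the parallel-axis theorem, I = I_cm + md² = 0.3955 + 0.3955 = 0.7911 kg·m².
T = 2π√(I/(mgd)) = 2π√(0.7911/(4.28 × 9.80 × 0.304)) = 1.57 s.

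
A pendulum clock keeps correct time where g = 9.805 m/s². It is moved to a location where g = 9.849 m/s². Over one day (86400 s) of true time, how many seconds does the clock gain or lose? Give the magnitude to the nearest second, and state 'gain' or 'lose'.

The clock's period scales as T ∝ 1/√g, so T'/T = √(9.805/9.849) = 0.997764.
In 86400 s of true time the clock registers 86400/0.997764 = 86593.6 s, so it gains 194 s.

gain 194 s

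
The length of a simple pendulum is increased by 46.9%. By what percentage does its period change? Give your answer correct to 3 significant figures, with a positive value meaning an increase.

T ∝ √L, so T'/T = √(1.469) = 1.212.
Percentage change in T = (1.212 − 1) × 100% = 21.2%.

21.2%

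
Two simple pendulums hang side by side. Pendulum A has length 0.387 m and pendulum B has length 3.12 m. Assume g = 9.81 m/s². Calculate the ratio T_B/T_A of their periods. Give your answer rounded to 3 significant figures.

2.84

T ∝ √L, so T_B/T_A = √(L_B/L_A) = √(3.12/0.387) = 2.84.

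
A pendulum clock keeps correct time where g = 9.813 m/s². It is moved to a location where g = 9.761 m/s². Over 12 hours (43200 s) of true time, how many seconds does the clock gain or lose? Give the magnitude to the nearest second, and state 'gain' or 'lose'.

The clock's period scales as T ∝ 1/√g, so T'/T = √(9.813/9.761) = 1.00266.
In 43200 s of true time the clock registers 43200/1.00266 = 43085.4 s, so it loses 115 s.

lose 115 s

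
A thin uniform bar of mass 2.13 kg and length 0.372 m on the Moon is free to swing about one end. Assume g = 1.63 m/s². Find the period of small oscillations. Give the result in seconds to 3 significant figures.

2.45 s

For a physical pendulum T = 2π√(I/(mgd)), with d = 0.1860 m from pivot to centre of mass.
I_cm = mL²/12 = 2.13 × 0.372²/12 = 0.02456 kg·m²; I = I_cm + md² = 0.02456 + 2.13 × 0.1860² = 0.09825 kg·m².
T = 2π√(0.09825/(2.13 × 1.63 × 0.1860)) = 2.45 s.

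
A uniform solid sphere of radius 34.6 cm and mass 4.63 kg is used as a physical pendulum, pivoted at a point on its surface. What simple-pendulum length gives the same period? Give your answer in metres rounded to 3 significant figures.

The equivalent simple-pendulum length is L_eq = I/(md), where I is about the pivot and d = 0.3460 m.
I_cm = (2/5)mR² = 0.2217 kg·m², so I = I_cm + md² = 0.2217 + 0.5543 = 0.7760 kg·m².
L_eq = 0.7760/(4.63 × 0.3460) = 0.484 m.

0.484 m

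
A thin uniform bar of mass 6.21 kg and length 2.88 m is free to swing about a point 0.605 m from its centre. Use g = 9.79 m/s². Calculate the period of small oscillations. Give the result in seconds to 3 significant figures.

For a physical pendulum T = 2π√(I/(mgd)), with d = 0.6050 m from pivot to centre of mass.
I_cm = mL²/12 = 6.21 × 2.88²/12 = 4.292 kg·m²; I = I_cm + md² = 4.292 + 6.21 × 0.6050² = 6.565 kg·m².
T = 2π√(6.565/(6.21 × 9.79 × 0.6050)) = 2.65 s.

2.65 s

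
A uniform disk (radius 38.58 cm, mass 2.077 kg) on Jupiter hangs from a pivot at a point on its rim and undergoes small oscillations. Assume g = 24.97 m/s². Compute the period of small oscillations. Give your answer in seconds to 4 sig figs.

0.9565 s

I_cm = ½mr² = 0.15457 kg·m². The pivot is at distance d = 0.3858 m from the centre of mass.
By the parallel-axis theorem, I = I_cm + md² = 0.15457 + 0.30914 = 0.46372 kg·m².
T = 2π√(I/(mgd)) = 2π√(0.46372/(2.077 × 24.97 × 0.3858)) = 0.9565 s.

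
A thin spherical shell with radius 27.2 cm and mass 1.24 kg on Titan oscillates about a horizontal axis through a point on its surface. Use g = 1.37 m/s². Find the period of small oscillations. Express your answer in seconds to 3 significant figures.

3.61 s

I_cm = (2/3)mr² = 0.06116 kg·m². The pivot is at distance d = 0.272 m from the centre of mass.
By the parallel-axis theorem, I = I_cm + md² = 0.06116 + 0.09174 = 0.1529 kg·m².
T = 2π√(I/(mgd)) = 2π√(0.1529/(1.24 × 1.37 × 0.272)) = 3.61 s.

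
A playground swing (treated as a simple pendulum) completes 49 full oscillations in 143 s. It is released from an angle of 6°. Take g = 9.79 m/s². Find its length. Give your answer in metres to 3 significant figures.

2.11 m

T = 143/49 = 2.918 s.
From T = 2π√(L/g), L = gT²/(4π²) = 9.79 × 2.918²/(4π²) = 2.11 m.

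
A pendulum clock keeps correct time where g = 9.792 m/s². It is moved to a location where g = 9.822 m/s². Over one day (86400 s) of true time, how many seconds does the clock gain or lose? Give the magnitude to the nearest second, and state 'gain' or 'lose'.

gain 132 s

The clock's period scales as T ∝ 1/√g, so T'/T = √(9.792/9.822) = 0.998472.
In 86400 s of true time the clock registers 86400/0.998472 = 86532.3 s, so it gains 132 s.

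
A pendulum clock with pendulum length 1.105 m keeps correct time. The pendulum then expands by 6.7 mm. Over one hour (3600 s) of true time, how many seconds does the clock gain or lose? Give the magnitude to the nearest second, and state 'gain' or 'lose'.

lose 11 s

T ∝ √L, so T'/T = √(1.11170/1.105) = 1.00303.
In 3600 s of true time the clock registers 3600/1.00303 = 3589.1 s, so it loses 11 s.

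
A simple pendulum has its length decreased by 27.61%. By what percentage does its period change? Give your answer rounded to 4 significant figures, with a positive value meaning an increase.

T ∝ √L, so T'/T = √(0.72390) = 0.85082.
Percentage change in T = (0.85082 − 1) × 100% = -14.92%.

-14.92%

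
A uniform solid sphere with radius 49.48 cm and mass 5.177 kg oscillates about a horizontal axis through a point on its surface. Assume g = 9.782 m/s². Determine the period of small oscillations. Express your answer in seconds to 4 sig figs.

1.672 s

I_cm = (2/5)mr² = 0.50699 kg·m². The pivot is at distance d = 0.4948 m from the centre of mass.
By the parallel-axis theorem, I = I_cm + md² = 0.50699 + 1.2675 = 1.7745 kg·m².
T = 2π√(I/(mgd)) = 2π√(1.7745/(5.177 × 9.782 × 0.4948)) = 1.672 s.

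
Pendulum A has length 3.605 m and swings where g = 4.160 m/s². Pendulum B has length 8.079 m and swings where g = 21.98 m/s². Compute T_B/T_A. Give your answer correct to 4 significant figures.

T = 2π√(L/g), so T_B/T_A = √((L_B/g_B)/(L_A/g_A)) = √((8.079/21.98)/(3.605/4.160)) = 0.6513.

0.6513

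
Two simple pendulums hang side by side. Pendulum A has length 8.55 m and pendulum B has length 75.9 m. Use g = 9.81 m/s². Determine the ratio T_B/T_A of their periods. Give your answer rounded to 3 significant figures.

T ∝ √L, so T_B/T_A = √(L_B/L_A) = √(75.9/8.55) = 2.98.

2.98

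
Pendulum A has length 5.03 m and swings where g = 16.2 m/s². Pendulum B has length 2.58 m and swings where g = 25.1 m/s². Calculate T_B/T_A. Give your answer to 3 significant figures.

0.575

T = 2π√(L/g), so T_B/T_A = √((L_B/g_B)/(L_A/g_A)) = √((2.58/25.1)/(5.03/16.2)) = 0.575.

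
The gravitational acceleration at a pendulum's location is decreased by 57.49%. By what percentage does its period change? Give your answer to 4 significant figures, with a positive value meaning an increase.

T ∝ 1/√g, so T'/T = 1/√(0.42510) = 1.5337.
Percentage change in T = (1.5337 − 1) × 100% = 53.37%.

53.37%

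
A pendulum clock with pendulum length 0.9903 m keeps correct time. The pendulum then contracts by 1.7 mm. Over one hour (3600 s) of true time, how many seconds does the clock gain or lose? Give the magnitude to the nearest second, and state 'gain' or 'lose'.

gain 3 s

T ∝ √L, so T'/T = √(0.98860/0.9903) = 0.999141.
In 3600 s of true time the clock registers 3600/0.999141 = 3603.1 s, so it gains 3 s.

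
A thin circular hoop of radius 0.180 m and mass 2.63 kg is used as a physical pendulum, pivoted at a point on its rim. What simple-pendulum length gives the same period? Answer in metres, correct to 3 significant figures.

The equivalent simple-pendulum length is L_eq = I/(md), where I is about the pivot and d = 0.1800 m.
I_cm = mR² = 0.08521 kg·m², so I = I_cm + md² = 0.08521 + 0.08521 = 0.1704 kg·m².
L_eq = 0.1704/(2.63 × 0.1800) = 0.360 m.

0.360 m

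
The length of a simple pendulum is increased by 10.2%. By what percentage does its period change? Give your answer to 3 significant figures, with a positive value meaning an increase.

4.98%

T ∝ √L, so T'/T = √(1.102) = 1.050.
Percentage change in T = (1.050 − 1) × 100% = 4.98%.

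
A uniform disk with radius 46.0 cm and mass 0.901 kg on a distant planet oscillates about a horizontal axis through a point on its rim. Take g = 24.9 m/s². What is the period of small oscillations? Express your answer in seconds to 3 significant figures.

I_cm = ½mr² = 0.09533 kg·m². The pivot is at distance d = 0.460 m from the centre of mass.
By the parallel-axis theorem, I = I_cm + md² = 0.09533 + 0.1907 = 0.2860 kg·m².
T = 2π√(I/(mgd)) = 2π√(0.2860/(0.901 × 24.9 × 0.460)) = 1.05 s.

1.05 s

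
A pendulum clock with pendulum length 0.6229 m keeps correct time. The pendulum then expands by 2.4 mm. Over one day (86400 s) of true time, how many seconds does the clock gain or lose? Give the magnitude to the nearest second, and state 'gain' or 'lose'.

lose 166 s

T ∝ √L, so T'/T = √(0.62530/0.6229) = 1.00192.
In 86400 s of true time the clock registers 86400/1.00192 = 86234.0 s, so it loses 166 s.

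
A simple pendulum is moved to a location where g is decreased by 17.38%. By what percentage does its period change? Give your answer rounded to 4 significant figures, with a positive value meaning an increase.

T ∝ 1/√g, so T'/T = 1/√(0.82620) = 1.1002.
Percentage change in T = (1.1002 − 1) × 100% = 10.02%.

10.02%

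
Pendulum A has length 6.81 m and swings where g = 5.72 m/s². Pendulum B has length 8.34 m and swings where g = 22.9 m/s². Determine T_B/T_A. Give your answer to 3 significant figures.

T = 2π√(L/g), so T_B/T_A = √((L_B/g_B)/(L_A/g_A)) = √((8.34/22.9)/(6.81/5.72)) = 0.553.

0.553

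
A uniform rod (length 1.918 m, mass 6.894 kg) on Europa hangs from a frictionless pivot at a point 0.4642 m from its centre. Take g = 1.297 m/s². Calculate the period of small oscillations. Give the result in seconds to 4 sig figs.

For a physical pendulum T = 2π√(I/(mgd)), with d = 0.46420 m from pivot to centre of mass.
I_cm = mL²/12 = 6.894 × 1.918²/12 = 2.1134 kg·m²; I = I_cm + md² = 2.1134 + 6.894 × 0.46420² = 3.5990 kg·m².
T = 2π√(3.5990/(6.894 × 1.297 × 0.46420)) = 5.851 s.

5.851 s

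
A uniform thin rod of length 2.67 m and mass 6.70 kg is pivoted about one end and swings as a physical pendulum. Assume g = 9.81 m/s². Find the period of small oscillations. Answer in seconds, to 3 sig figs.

2.68 s

For a physical pendulum T = 2π√(I/(mgd)), with d = 1.335 m from pivot to centre of mass.
I_cm = mL²/12 = 6.70 × 2.67²/12 = 3.980 kg·m²; I = I_cm + md² = 3.980 + 6.70 × 1.335² = 15.92 kg·m².
T = 2π√(15.92/(6.70 × 9.81 × 1.335)) = 2.68 s.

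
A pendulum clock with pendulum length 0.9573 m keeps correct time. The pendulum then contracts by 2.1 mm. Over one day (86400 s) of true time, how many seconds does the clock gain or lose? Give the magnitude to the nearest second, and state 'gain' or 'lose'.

gain 95 s

T ∝ √L, so T'/T = √(0.95520/0.9573) = 0.998903.
In 86400 s of true time the clock registers 86400/0.998903 = 86494.9 s, so it gains 95 s.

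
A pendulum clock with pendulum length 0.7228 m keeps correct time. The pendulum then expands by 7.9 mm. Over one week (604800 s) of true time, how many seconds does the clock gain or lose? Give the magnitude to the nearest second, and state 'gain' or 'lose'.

lose 3278 s

T ∝ √L, so T'/T = √(0.73070/0.7228) = 1.00545.
In 604800 s of true time the clock registers 604800/1.00545 = 601521.7 s, so it loses 3278 s.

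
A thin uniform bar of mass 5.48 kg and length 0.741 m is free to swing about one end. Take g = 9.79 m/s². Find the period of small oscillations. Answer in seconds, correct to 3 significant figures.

1.41 s

For a physical pendulum T = 2π√(I/(mgd)), with d = 0.3705 m from pivot to centre of mass.
I_cm = mL²/12 = 5.48 × 0.741²/12 = 0.2507 kg·m²; I = I_cm + md² = 0.2507 + 5.48 × 0.3705² = 1.003 kg·m².
T = 2π√(1.003/(5.48 × 9.79 × 0.3705)) = 1.41 s.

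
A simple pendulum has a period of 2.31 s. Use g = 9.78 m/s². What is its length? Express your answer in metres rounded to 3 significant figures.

From T = 2π√(L/g), L = gT²/(4π²) = 9.78 × 2.310²/(4π²) = 1.32 m.

1.32 m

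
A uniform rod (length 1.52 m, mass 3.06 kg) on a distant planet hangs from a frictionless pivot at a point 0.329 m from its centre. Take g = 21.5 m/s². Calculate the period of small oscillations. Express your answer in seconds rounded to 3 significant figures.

For a physical pendulum T = 2π√(I/(mgd)), with d = 0.3290 m from pivot to centre of mass.
I_cm = mL²/12 = 3.06 × 1.52²/12 = 0.5892 kg·m²; I = I_cm + md² = 0.5892 + 3.06 × 0.3290² = 0.9204 kg·m².
T = 2π√(0.9204/(3.06 × 21.5 × 0.3290)) = 1.30 s.

1.30 s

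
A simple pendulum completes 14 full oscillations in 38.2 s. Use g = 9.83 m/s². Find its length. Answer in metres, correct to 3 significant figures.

1.85 m

T = 38.2/14 = 2.729 s.
From T = 2π√(L/g), L = gT²/(4π²) = 9.83 × 2.729²/(4π²) = 1.85 m.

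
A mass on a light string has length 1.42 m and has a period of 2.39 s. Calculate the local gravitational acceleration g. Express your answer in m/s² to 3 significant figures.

9.81 m/s²

From T = 2π√(L/g), g = 4π²L/T² = 4π² × 1.42/2.390² = 9.81 m/s².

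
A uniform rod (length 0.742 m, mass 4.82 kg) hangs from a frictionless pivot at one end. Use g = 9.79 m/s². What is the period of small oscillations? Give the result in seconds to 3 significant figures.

For a physical pendulum T = 2π√(I/(mgd)), with d = 0.3710 m from pivot to centre of mass.
I_cm = mL²/12 = 4.82 × 0.742²/12 = 0.2211 kg·m²; I = I_cm + md² = 0.2211 + 4.82 × 0.3710² = 0.8846 kg·m².
T = 2π√(0.8846/(4.82 × 9.79 × 0.3710)) = 1.41 s.

1.41 s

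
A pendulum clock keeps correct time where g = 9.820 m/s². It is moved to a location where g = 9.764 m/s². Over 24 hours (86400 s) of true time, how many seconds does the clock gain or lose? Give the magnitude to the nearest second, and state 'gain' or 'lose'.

lose 247 s

The clock's period scales as T ∝ 1/√g, so T'/T = √(9.820/9.764) = 1.00286.
In 86400 s of true time the clock registers 86400/1.00286 = 86153.3 s, so it loses 247 s.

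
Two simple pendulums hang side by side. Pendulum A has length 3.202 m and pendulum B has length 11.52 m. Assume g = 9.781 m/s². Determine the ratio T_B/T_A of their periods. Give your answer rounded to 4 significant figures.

1.897

T ∝ √L, so T_B/T_A = √(L_B/L_A) = √(11.52/3.202) = 1.897.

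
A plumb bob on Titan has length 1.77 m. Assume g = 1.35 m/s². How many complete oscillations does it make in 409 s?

T = 2π√(L/g) = 2π√(1.77/1.35) = 7.194 s.
Number of complete oscillations = ⌊409/7.194⌋ = ⌊56.85⌋ = 56.

56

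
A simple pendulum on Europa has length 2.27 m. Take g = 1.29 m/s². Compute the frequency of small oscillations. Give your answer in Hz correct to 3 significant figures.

0.120 Hz

T = 2π√(L/g) = 2π√(2.27/1.29) = 8.335 s, so f = 1/T = 0.120 Hz.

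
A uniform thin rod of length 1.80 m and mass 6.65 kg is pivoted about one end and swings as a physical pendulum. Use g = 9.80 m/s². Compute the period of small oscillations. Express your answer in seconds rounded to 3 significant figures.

2.20 s

For a physical pendulum T = 2π√(I/(mgd)), with d = 0.9000 m from pivot to centre of mass.
I_cm = mL²/12 = 6.65 × 1.80²/12 = 1.796 kg·m²; I = I_cm + md² = 1.796 + 6.65 × 0.9000² = 7.182 kg·m².
T = 2π√(7.182/(6.65 × 9.80 × 0.9000)) = 2.20 s.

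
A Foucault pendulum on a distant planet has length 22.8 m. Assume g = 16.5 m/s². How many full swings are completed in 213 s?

28

T = 2π√(L/g) = 2π√(22.8/16.5) = 7.386 s.
Number of complete oscillations = ⌊213/7.386⌋ = ⌊28.84⌋ = 28.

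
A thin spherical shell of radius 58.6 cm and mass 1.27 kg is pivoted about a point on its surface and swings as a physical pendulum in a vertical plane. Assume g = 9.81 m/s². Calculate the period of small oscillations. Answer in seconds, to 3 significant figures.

1.98 s

I_cm = (2/3)mr² = 0.2907 kg·m². The pivot is at distance d = 0.586 m from the centre of mass.
By the parallel-axis theorem, I = I_cm + md² = 0.2907 + 0.4361 = 0.7269 kg·m².
T = 2π√(I/(mgd)) = 2π√(0.7269/(1.27 × 9.81 × 0.586)) = 1.98 s.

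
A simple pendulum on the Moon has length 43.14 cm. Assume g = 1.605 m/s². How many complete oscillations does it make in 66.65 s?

T = 2π√(L/g) = 2π√(0.4314/1.605) = 3.2575 s.
Number of complete oscillations = ⌊66.65/3.2575⌋ = ⌊20.461⌋ = 20.

20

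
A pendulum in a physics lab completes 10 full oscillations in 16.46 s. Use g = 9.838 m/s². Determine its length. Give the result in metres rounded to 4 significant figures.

T = 16.46/10 = 1.6460 s.
From T = 2π√(L/g), L = gT²/(4π²) = 9.838 × 1.6460²/(4π²) = 0.6752 m.

0.6752 m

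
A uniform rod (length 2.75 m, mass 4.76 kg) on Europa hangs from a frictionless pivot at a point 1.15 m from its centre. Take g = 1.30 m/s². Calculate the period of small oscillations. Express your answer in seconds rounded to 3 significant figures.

7.18 s

For a physical pendulum T = 2π√(I/(mgd)), with d = 1.150 m from pivot to centre of mass.
I_cm = mL²/12 = 4.76 × 2.75²/12 = 3.000 kg·m²; I = I_cm + md² = 3.000 + 4.76 × 1.150² = 9.295 kg·m².
T = 2π√(9.295/(4.76 × 1.30 × 1.150)) = 7.18 s.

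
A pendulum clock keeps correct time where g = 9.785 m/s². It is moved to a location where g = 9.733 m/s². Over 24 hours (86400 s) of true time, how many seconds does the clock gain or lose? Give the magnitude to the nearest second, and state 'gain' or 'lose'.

The clock's period scales as T ∝ 1/√g, so T'/T = √(9.785/9.733) = 1.00267.
In 86400 s of true time the clock registers 86400/1.00267 = 86170.1 s, so it loses 230 s.

lose 230 s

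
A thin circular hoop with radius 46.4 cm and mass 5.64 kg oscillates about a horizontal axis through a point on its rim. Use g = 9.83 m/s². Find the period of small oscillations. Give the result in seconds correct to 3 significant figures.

1.93 s

I_cm = mr² = 1.214 kg·m². The pivot is at distance d = 0.464 m from the centre of mass.
By the parallel-axis theorem, I = I_cm + md² = 1.214 + 1.214 = 2.429 kg·m².
T = 2π√(I/(mgd)) = 2π√(2.429/(5.64 × 9.83 × 0.464)) = 1.93 s.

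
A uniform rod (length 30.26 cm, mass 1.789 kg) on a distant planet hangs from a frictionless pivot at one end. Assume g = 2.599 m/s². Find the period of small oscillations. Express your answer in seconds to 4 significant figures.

1.751 s

For a physical pendulum T = 2π√(I/(mgd)), with d = 0.15130 m from pivot to centre of mass.
I_cm = mL²/12 = 1.789 × 0.3026²/12 = 0.013651 kg·m²; I = I_cm + md² = 0.013651 + 1.789 × 0.15130² = 0.054604 kg·m².
T = 2π√(0.054604/(1.789 × 2.599 × 0.15130)) = 1.751 s.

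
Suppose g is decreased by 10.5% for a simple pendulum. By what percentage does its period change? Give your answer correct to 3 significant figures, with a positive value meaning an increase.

5.70%

T ∝ 1/√g, so T'/T = 1/√(0.8950) = 1.057.
Percentage change in T = (1.057 − 1) × 100% = 5.70%.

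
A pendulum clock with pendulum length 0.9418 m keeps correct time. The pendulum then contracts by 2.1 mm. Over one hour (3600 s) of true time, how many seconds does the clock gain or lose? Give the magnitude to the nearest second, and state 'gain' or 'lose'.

gain 4 s

T ∝ √L, so T'/T = √(0.93970/0.9418) = 0.998884.
In 3600 s of true time the clock registers 3600/0.998884 = 3604.0 s, so it gains 4 s.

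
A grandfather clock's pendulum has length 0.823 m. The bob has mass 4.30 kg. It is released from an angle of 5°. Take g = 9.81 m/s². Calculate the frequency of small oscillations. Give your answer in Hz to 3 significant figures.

T = 2π√(L/g) = 2π√(0.823/9.81) = 1.820 s, so f = 1/T = 0.549 Hz.

0.549 Hz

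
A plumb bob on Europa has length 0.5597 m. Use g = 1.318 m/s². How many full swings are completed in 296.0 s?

T = 2π√(L/g) = 2π√(0.5597/1.318) = 4.0945 s.
Number of complete oscillations = ⌊296.0/4.0945⌋ = ⌊72.292⌋ = 72.

72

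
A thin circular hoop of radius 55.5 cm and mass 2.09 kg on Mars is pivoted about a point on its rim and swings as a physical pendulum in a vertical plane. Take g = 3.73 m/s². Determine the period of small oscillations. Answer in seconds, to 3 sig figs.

3.43 s

I_cm = mr² = 0.6438 kg·m². The pivot is at distance d = 0.555 m from the centre of mass.
By the parallel-axis theorem, I = I_cm + md² = 0.6438 + 0.6438 = 1.288 kg·m².
T = 2π√(I/(mgd)) = 2π√(1.288/(2.09 × 3.73 × 0.555)) = 3.43 s.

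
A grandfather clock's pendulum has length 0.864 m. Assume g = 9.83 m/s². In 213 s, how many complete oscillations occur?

T = 2π√(L/g) = 2π√(0.864/9.83) = 1.863 s.
Number of complete oscillations = ⌊213/1.863⌋ = ⌊114.3⌋ = 114.

114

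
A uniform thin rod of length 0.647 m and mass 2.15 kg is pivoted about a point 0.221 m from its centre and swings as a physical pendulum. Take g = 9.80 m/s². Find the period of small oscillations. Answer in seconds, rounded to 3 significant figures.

For a physical pendulum T = 2π√(I/(mgd)), with d = 0.2210 m from pivot to centre of mass.
I_cm = mL²/12 = 2.15 × 0.647²/12 = 0.07500 kg·m²; I = I_cm + md² = 0.07500 + 2.15 × 0.2210² = 0.1800 kg·m².
T = 2π√(0.1800/(2.15 × 9.80 × 0.2210)) = 1.24 s.

1.24 s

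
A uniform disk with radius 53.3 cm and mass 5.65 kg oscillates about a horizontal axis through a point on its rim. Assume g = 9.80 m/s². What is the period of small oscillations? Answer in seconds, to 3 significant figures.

I_cm = ½mr² = 0.8026 kg·m². The pivot is at distance d = 0.533 m from the centre of mass.
By the parallel-axis theorem, I = I_cm + md² = 0.8026 + 1.605 = 2.408 kg·m².
T = 2π√(I/(mgd)) = 2π√(2.408/(5.65 × 9.80 × 0.533)) = 1.79 s.

1.79 s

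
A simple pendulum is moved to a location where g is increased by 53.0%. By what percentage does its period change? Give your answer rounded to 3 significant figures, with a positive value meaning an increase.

-19.2%

T ∝ 1/√g, so T'/T = 1/√(1.530) = 0.8085.
Percentage change in T = (0.8085 − 1) × 100% = -19.2%.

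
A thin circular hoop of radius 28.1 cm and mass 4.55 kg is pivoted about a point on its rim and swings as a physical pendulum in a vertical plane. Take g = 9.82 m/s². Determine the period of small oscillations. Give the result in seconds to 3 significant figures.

1.50 s

I_cm = mr² = 0.3593 kg·m². The pivot is at distance d = 0.281 m from the centre of mass.
By the parallel-axis theorem, I = I_cm + md² = 0.3593 + 0.3593 = 0.7185 kg·m².
T = 2π√(I/(mgd)) = 2π√(0.7185/(4.55 × 9.82 × 0.281)) = 1.50 s.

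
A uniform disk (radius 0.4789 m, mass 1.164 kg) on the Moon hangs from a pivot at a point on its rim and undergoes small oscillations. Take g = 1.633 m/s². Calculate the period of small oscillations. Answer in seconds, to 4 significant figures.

4.167 s

I_cm = ½mr² = 0.13348 kg·m². The pivot is at distance d = 0.4789 m from the centre of mass.
By the parallel-axis theorem, I = I_cm + md² = 0.13348 + 0.26696 = 0.40044 kg·m².
T = 2π√(I/(mgd)) = 2π√(0.40044/(1.164 × 1.633 × 0.4789)) = 4.167 s.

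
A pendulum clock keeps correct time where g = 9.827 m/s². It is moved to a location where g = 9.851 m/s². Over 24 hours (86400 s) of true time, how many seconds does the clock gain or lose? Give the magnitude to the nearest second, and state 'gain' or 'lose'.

The clock's period scales as T ∝ 1/√g, so T'/T = √(9.827/9.851) = 0.998781.
In 86400 s of true time the clock registers 86400/0.998781 = 86505.4 s, so it gains 105 s.

gain 105 s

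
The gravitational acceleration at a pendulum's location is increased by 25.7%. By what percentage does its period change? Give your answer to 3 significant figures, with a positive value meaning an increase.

T ∝ 1/√g, so T'/T = 1/√(1.257) = 0.8919.
Percentage change in T = (0.8919 − 1) × 100% = -10.8%.

-10.8%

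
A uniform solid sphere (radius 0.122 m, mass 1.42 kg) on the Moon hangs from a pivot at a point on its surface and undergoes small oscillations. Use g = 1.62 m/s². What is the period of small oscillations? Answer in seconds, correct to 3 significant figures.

I_cm = (2/5)mr² = 0.008454 kg·m². The pivot is at distance d = 0.122 m from the centre of mass.
By the parallel-axis theorem, I = I_cm + md² = 0.008454 + 0.02114 = 0.02959 kg·m².
T = 2π√(I/(mgd)) = 2π√(0.02959/(1.42 × 1.62 × 0.122)) = 2.04 s.

2.04 s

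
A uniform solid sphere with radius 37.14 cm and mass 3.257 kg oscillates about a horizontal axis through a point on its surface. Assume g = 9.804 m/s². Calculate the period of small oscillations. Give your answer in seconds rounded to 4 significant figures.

1.447 s

I_cm = (2/5)mr² = 0.17971 kg·m². The pivot is at distance d = 0.3714 m from the centre of mass.
By the parallel-axis theorem, I = I_cm + md² = 0.17971 + 0.44926 = 0.62897 kg·m².
T = 2π√(I/(mgd)) = 2π√(0.62897/(3.257 × 9.804 × 0.3714)) = 1.447 s.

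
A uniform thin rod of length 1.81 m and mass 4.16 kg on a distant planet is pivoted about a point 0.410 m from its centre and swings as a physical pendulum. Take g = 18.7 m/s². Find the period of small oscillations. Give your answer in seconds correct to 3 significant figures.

For a physical pendulum T = 2π√(I/(mgd)), with d = 0.4100 m from pivot to centre of mass.
I_cm = mL²/12 = 4.16 × 1.81²/12 = 1.136 kg·m²; I = I_cm + md² = 1.136 + 4.16 × 0.4100² = 1.835 kg·m².
T = 2π√(1.835/(4.16 × 18.7 × 0.4100)) = 1.51 s.

1.51 s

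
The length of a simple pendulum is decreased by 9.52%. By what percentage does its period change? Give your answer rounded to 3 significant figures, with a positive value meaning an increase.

T ∝ √L, so T'/T = √(0.9048) = 0.9512.
Percentage change in T = (0.9512 − 1) × 100% = -4.88%.

-4.88%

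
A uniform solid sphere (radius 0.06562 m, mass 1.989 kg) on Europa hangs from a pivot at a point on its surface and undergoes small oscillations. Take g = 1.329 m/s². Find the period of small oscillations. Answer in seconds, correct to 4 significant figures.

I_cm = (2/5)mr² = 0.0034258 kg·m². The pivot is at distance d = 0.06562 m from the centre of mass.
By the parallel-axis theorem, I = I_cm + md² = 0.0034258 + 0.0085646 = 0.011990 kg·m².
T = 2π√(I/(mgd)) = 2π√(0.011990/(1.989 × 1.329 × 0.06562)) = 1.652 s.

1.652 s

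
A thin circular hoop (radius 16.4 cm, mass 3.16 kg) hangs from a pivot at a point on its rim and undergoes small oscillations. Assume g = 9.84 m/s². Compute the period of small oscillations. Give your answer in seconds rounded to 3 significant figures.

1.15 s

I_cm = mr² = 0.08499 kg·m². The pivot is at distance d = 0.164 m from the centre of mass.
By the parallel-axis theorem, I = I_cm + md² = 0.08499 + 0.08499 = 0.1700 kg·m².
T = 2π√(I/(mgd)) = 2π√(0.1700/(3.16 × 9.84 × 0.164)) = 1.15 s.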